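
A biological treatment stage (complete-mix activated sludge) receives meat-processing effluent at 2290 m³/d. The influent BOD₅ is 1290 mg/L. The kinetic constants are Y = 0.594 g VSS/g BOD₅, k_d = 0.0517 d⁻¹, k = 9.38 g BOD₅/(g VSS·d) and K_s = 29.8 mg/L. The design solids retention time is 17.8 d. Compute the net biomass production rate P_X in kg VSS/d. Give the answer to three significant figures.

P_X ≈ 913 kg VSS/d

For a completely mixed reactor with recycle the Lawrence–McCarty relation gives S = K_s·(1 + k_d·θ_c) / [θ_c·(Y·k − k_d) − 1] = 29.8 × (1 + 0.0517 × 17.8) / [17.8 × (0.594 × 9.38 − 0.0517) − 1] = 57.22 / 97.26 = 0.5884 mg/L.
Correct the yield for decay: Y_obs = Y/(1 + k_d θ_c) = 0.594 / (1 + 0.0517 × 17.8) = 0.594 / 1.920 = 0.3093.
Q·(S₀ − S) = 2290 × (1290 − 0.588) × 10⁻³ = 2953 kg/d removed.
Biomass produced: P_X = Y_obs·Q·ΔS = 0.3093 × 2953 ≈ 913.4 kg VSS/d.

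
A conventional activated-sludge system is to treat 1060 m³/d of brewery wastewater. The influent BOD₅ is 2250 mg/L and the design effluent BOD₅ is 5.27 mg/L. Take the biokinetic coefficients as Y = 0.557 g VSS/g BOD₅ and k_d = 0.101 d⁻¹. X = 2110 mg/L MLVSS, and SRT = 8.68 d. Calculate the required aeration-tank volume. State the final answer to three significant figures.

V ≈ 2910 m³

From the SRT design equation V = Y Q (S₀−S) θ_c / [X (1 + k_d θ_c)] = 0.557 × 1060 × (2250 − 5.27) × 8.68 / [2110 × (1 + 0.101 × 8.68)] = 1.15×10^7 / 3960 = 2905 m³.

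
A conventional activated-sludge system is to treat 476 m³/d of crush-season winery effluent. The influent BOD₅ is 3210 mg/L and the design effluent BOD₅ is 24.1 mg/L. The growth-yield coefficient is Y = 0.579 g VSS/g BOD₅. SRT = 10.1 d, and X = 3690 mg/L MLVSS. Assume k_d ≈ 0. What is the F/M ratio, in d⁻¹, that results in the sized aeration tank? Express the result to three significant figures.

F/M ≈ 0.172 d⁻¹

V·X = Y·Q·ΔS·θ_c gives V = 0.579 × 476 × (3210 − 24.1) × 10.1 / 3690 = 2403 m³.
Food-to-microorganism ratio F/M = Q S₀ / (V X) = 476 × 3210 / (2403 × 3690) = 0.1723 d⁻¹.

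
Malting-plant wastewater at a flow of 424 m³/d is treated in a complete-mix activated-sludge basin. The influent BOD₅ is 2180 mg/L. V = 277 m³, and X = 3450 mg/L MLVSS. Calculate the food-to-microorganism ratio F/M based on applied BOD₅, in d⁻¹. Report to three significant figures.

F/M ≈ 0.967 d⁻¹

F/M = applied load / biomass = Q·S₀/(V·X) = 424 × 2180 / (277.0 × 3450) = 0.9672 d⁻¹.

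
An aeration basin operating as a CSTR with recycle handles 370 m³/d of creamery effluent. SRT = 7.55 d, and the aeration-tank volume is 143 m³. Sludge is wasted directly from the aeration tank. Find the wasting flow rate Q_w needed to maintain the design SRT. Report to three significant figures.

With mixed-liquor wasting, θ_c = V/Q_w, so Q_w = V/θ_c = 143.0/7.55 = 18.94 m³/d.

Q_w ≈ 18.9 m³/d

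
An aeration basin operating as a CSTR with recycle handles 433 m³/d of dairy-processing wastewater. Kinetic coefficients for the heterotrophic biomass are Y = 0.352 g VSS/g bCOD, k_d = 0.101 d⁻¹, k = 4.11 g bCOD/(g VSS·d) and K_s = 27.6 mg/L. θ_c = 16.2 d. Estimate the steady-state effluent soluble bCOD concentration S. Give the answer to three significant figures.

For a completely mixed reactor with recycle the Lawrence–McCarty relation gives S = K_s·(1 + k_d·θ_c) / [θ_c·(Y·k − k_d) − 1] = 27.6 × (1 + 0.101 × 16.2) / [16.2 × (0.352 × 4.11 − 0.101) − 1] = 72.76 / 20.80 = 3.498 mg/L.

S ≈ 3.50 mg/L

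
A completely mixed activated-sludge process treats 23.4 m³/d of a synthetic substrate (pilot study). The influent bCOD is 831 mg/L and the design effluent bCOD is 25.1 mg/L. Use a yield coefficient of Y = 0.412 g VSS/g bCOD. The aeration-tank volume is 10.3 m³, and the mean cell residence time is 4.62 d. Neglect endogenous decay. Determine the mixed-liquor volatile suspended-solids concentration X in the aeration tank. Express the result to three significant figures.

From V·X = Y·Q·(S₀ − S)·θ_c (decay neglected): X = 0.412 × 23.4 × (831 − 25.1) × 4.62 / 10.3 = 3485 mg/L.

X ≈ 3480 mg/L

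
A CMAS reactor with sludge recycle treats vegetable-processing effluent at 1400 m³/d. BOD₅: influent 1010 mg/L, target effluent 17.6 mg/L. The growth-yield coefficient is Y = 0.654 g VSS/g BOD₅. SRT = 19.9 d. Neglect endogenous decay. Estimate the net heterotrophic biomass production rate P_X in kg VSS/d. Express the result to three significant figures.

No decay correction is needed, so Y_obs = Y = 0.654.
Mass of BOD₅ removed per day: Q(S₀ − S) = 1400 × 992.4 g/m³ = 1389 kg/d.
P_X = Y_obs · Q(S₀ − S) = 0.6540 × 1389 = 908.6 kg VSS/d.

P_X ≈ 909 kg VSS/d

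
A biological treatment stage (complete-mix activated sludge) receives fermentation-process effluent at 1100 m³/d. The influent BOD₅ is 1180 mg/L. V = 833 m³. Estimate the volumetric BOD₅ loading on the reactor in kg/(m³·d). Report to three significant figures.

L_v ≈ 1.56 kg BOD₅/(m³·d)

Applied BOD₅ load per unit volume = Q·S₀/V = (1100 × 1180/1000)/833.0 = 1.558 kg BOD₅·m⁻³·d⁻¹.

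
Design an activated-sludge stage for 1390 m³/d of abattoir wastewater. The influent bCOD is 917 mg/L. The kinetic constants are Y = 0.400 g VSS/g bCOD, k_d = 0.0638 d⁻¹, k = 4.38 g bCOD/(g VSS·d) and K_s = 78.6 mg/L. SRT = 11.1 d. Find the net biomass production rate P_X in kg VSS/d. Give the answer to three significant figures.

From the Monod/SRT balance for a CMAS, S = K_s·(1+k_d θ_c)/[θ_c·(Y k − k_d) − 1] = 78.6 × (1 + 0.0638 × 11.1) / [11.1 × (0.400 × 4.38 − 0.0638) − 1] = 134.3 / 17.74 = 7.569 mg/L.
Observed yield with endogenous decay: Y_obs = Y / (1 + k_d·θ_c) = 0.400 / (1 + 0.0638 × 11.1) = 0.400 / 1.708 = 0.2342 g VSS/g bCOD.
Mass of bCOD removed per day: Q(S₀ − S) = 1390 × 909.4 g/m³ = 1264 kg/d.
Biomass produced: P_X = Y_obs·Q·ΔS = 0.2342 × 1264 ≈ 296.0 kg VSS/d.

P_X ≈ 296 kg VSS/d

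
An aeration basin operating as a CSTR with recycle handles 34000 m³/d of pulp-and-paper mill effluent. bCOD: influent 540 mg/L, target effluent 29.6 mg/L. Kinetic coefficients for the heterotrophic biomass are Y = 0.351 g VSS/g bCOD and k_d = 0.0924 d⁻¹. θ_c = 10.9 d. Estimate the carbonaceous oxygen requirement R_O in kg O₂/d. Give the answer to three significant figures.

R_O ≈ 13000 kg O₂/d

Observed yield with endogenous decay: Y_obs = Y / (1 + k_d·θ_c) = 0.351 / (1 + 0.0924 × 10.9) = 0.351 / 2.007 = 0.1749 g VSS/g bCOD.
Q·(S₀ − S) = 34000 × (540 − 29.6) × 10⁻³ = 17354 kg/d removed.
P_X = Y_obs·Q·(S₀ − S) = 0.1749 × 17354 = 3035 kg VSS/d.
R_O = Q·(S₀ − S) − 1.42·P_X = 17354 − 1.42 × 3035 = 13044 kg O₂/d.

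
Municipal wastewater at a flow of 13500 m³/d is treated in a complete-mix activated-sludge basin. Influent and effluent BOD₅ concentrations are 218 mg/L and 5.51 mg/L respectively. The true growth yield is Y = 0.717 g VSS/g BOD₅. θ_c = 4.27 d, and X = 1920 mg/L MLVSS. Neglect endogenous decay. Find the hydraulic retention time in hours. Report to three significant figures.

V·X = Y·Q·ΔS·θ_c gives V = 0.717 × 13500 × (218 − 5.51) × 4.27 / 1920 = 4574 m³.
τ = V/Q = 4574/13500 = 0.3388 d, or 8.132 h.

τ ≈ 8.13 h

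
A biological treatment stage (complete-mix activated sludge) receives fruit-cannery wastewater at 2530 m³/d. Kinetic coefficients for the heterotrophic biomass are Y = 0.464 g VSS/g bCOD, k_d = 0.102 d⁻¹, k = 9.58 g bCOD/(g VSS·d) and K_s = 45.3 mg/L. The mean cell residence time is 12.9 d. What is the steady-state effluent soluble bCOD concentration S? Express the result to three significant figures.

For a completely mixed reactor with recycle the Lawrence–McCarty relation gives S = K_s·(1 + k_d·θ_c) / [θ_c·(Y·k − k_d) − 1] = 45.3 × (1 + 0.102 × 12.9) / [12.9 × (0.464 × 9.58 − 0.102) − 1] = 104.9 / 55.03 = 1.906 mg/L.

S ≈ 1.91 mg/L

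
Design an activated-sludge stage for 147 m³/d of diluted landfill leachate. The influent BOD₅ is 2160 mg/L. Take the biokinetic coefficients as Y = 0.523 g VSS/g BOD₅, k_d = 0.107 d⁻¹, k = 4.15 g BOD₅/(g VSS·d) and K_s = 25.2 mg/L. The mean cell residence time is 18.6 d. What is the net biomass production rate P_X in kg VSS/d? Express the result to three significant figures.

P_X ≈ 55.5 kg VSS/d

For a completely mixed reactor with recycle the Lawrence–McCarty relation gives S = K_s·(1 + k_d·θ_c) / [θ_c·(Y·k − k_d) − 1] = 25.2 × (1 + 0.107 × 18.6) / [18.6 × (0.523 × 4.15 − 0.107) − 1] = 75.35 / 37.38 = 2.016 mg/L.
Observed yield with endogenous decay: Y_obs = Y / (1 + k_d·θ_c) = 0.523 / (1 + 0.107 × 18.6) = 0.523 / 2.990 = 0.1749 g VSS/g BOD₅.
ΔS = 2160 − 2.02 = 2158 mg/L, so the substrate removal rate is 147 × 2158/1000 = 317.2 kg BOD₅/d.
P_X = Y_obs · Q(S₀ − S) = 0.1749 × 317.2 = 55.48 kg VSS/d.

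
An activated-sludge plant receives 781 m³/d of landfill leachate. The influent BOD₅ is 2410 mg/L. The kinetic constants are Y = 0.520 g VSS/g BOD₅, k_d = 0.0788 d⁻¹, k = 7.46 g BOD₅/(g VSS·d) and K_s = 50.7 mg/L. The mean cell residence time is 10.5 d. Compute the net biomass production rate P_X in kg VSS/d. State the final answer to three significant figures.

P_X ≈ 535 kg VSS/d

From the Monod/SRT balance for a CMAS, S = K_s·(1+k_d θ_c)/[θ_c·(Y k − k_d) − 1] = 50.7 × (1 + 0.0788 × 10.5) / [10.5 × (0.520 × 7.46 − 0.0788) − 1] = 92.65 / 38.90 = 2.381 mg/L.
Observed yield with endogenous decay: Y_obs = Y / (1 + k_d·θ_c) = 0.520 / (1 + 0.0788 × 10.5) = 0.520 / 1.827 = 0.2846 g VSS/g BOD₅.
Q·(S₀ − S) = 781 × (2410 − 2.38) × 10⁻³ = 1880 kg/d removed.
Net biomass production P_X = Y_obs × Q·(S₀ − S) = 0.2846 × 1880 = 535.1 kg VSS/d.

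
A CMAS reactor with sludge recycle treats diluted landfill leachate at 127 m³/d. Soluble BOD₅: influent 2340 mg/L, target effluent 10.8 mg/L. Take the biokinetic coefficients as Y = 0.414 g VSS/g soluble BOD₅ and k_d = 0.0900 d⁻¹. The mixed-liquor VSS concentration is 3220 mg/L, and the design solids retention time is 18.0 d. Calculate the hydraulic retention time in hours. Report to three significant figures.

τ ≈ 49.4 h

From the SRT design equation V = Y Q (S₀−S) θ_c / [X (1 + k_d θ_c)] = 0.414 × 127 × (2340 − 10.8) × 18.0 / [3220 × (1 + 0.0900 × 18.0)] = 2.2×10^6 / 8436 = 261.3 m³.
Hydraulic retention time τ = V/Q = 261.3 / 127 = 2.057 d = 49.38 h.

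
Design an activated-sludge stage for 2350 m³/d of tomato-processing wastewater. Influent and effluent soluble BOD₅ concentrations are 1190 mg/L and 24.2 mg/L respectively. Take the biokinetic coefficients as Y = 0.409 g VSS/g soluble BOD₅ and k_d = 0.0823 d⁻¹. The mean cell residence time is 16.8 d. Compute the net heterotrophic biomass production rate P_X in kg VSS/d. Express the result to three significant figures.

Correct the yield for decay: Y_obs = Y/(1 + k_d θ_c) = 0.409 / (1 + 0.0823 × 16.8) = 0.409 / 2.383 = 0.1717.
Q·(S₀ − S) = 2350 × (1190 − 24.2) × 10⁻³ = 2740 kg/d removed.
Biomass produced: P_X = Y_obs·Q·ΔS = 0.1717 × 2740 ≈ 470.3 kg VSS/d.

P_X ≈ 470 kg VSS/d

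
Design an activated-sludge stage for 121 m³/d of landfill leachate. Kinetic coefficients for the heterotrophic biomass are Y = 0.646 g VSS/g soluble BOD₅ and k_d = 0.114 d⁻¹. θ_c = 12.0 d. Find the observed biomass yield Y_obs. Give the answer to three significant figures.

The observed yield is Y_obs = Y/(1 + k_d·θ_c) = 0.646 / (1 + 0.114 × 12.0) = 0.646 / 2.368 = 0.2728 g VSS per g soluble BOD₅ removed.

Y_obs ≈ 0.273 g VSS/g soluble BOD₅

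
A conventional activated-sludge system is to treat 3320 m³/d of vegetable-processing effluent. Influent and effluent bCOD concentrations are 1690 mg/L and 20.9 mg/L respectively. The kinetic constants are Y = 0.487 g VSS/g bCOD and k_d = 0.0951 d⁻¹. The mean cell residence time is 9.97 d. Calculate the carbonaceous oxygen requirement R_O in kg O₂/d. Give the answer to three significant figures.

R_O ≈ 3570 kg O₂/d

Y_obs = Y / (1 + k_d θ_c) = 0.487 / (1 + 0.0951 × 9.97) = 0.487 / 1.948 = 0.2500.
Mass of bCOD removed per day: Q(S₀ − S) = 3320 × 1669 g/m³ = 5541 kg/d.
Biomass synthesised: P_X = Y_obs × 5541 = 1385 kg VSS/d.
Carbonaceous O₂ demand = substrate oxidised − cell-mass equivalent = 5541 − 1.42 × 1385 = 3574 kg O₂/d.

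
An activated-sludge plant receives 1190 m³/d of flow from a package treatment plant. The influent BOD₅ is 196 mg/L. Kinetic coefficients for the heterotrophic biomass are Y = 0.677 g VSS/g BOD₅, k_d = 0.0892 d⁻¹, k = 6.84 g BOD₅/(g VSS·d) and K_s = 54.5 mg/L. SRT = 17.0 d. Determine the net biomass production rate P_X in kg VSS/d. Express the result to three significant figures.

P_X ≈ 62.2 kg VSS/d

From the Monod/SRT balance for a CMAS, S = K_s·(1+k_d θ_c)/[θ_c·(Y k − k_d) − 1] = 54.5 × (1 + 0.0892 × 17.0) / [17.0 × (0.677 × 6.84 − 0.0892) − 1] = 137.1 / 76.21 = 1.800 mg/L.
Observed yield with endogenous decay: Y_obs = Y / (1 + k_d·θ_c) = 0.677 / (1 + 0.0892 × 17.0) = 0.677 / 2.516 = 0.2690 g VSS/g BOD₅.
Mass of BOD₅ removed per day: Q(S₀ − S) = 1190 × 194.2 g/m³ = 231.1 kg/d.
So the net sludge growth is P_X = 0.2690 × 231.1 = 62.17 kg VSS/d.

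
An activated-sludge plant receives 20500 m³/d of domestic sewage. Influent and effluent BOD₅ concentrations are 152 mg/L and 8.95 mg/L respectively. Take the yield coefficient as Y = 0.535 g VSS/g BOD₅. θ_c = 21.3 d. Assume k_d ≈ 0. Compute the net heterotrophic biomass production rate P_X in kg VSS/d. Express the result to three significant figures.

Since k_d ≈ 0, Y_obs = Y = 0.535 g VSS/g BOD₅.
Substrate removed = Q·(S₀ − S) = 20500 m³/d × (152 − 8.95) g/m³ = 2.93×10^6 g/d = 2933 kg/d.
So the net sludge growth is P_X = 0.5350 × 2933 = 1569 kg VSS/d.

P_X ≈ 1570 kg VSS/d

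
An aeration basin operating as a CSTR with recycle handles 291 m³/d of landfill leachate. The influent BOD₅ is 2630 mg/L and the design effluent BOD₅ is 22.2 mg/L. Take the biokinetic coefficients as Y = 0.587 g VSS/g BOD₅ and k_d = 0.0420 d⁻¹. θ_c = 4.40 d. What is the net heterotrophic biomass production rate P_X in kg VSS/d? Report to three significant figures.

P_X ≈ 376 kg VSS/d

Observed yield with endogenous decay: Y_obs = Y / (1 + k_d·θ_c) = 0.587 / (1 + 0.0420 × 4.40) = 0.587 / 1.185 = 0.4954 g VSS/g BOD₅.
Mass of BOD₅ removed per day: Q(S₀ − S) = 291 × 2608 g/m³ = 758.9 kg/d.
So the net sludge growth is P_X = 0.4954 × 758.9 = 376.0 kg VSS/d.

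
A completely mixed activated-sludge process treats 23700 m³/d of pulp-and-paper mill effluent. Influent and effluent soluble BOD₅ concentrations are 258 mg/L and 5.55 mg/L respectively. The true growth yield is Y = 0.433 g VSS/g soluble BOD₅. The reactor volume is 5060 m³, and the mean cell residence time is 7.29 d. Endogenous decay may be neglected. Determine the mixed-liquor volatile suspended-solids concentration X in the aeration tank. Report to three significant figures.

Without decay, X = Y Q (S₀−S) θ_c / V = 0.433 × 23700 × (258 − 5.55) × 7.29 / 5060 = 3732 mg/L.

X ≈ 3730 mg/L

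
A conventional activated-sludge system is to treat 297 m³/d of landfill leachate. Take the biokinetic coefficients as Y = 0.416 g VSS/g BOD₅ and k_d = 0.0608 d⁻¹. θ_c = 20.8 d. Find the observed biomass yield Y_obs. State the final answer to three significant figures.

Y_obs ≈ 0.184 g VSS/g BOD₅

Y_obs = Y / (1 + k_d θ_c) = 0.416 / (1 + 0.0608 × 20.8) = 0.416 / 2.265 = 0.1837.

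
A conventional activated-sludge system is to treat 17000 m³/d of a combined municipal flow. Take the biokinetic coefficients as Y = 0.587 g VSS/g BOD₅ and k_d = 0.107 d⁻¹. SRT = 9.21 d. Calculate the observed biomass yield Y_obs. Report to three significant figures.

Y_obs ≈ 0.296 g VSS/g BOD₅

Observed yield with endogenous decay: Y_obs = Y / (1 + k_d·θ_c) = 0.587 / (1 + 0.107 × 9.21) = 0.587 / 1.985 = 0.2956 g VSS/g BOD₅.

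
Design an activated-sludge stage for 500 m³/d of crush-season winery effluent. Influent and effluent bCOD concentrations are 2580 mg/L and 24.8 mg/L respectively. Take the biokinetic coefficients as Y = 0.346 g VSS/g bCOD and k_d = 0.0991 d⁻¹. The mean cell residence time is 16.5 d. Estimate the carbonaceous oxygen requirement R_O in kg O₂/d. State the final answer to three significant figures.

R_O ≈ 1040 kg O₂/d

Correct the yield for decay: Y_obs = Y/(1 + k_d θ_c) = 0.346 / (1 + 0.0991 × 16.5) = 0.346 / 2.635 = 0.1313.
ΔS = 2580 − 24.8 = 2555 mg/L, so the substrate removal rate is 500 × 2555/1000 = 1278 kg bCOD/d.
Net sludge production P_X = 0.1313 × 1278 = 167.8 kg VSS/d.
R_O = Q·ΔS − 1.42 P_X = 1278 − 238.2 = 1039 kg O₂/d.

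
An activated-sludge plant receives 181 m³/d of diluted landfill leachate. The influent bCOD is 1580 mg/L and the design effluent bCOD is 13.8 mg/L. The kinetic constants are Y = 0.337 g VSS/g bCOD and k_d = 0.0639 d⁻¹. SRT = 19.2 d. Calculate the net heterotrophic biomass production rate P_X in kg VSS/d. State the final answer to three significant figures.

P_X ≈ 42.9 kg VSS/d

The observed yield is Y_obs = Y/(1 + k_d·θ_c) = 0.337 / (1 + 0.0639 × 19.2) = 0.337 / 2.227 = 0.1513 g VSS per g bCOD removed.
ΔS = 1580 − 13.8 = 1566 mg/L, so the substrate removal rate is 181 × 1566/1000 = 283.5 kg bCOD/d.
Biomass produced: P_X = Y_obs·Q·ΔS = 0.1513 × 283.5 ≈ 42.90 kg VSS/d.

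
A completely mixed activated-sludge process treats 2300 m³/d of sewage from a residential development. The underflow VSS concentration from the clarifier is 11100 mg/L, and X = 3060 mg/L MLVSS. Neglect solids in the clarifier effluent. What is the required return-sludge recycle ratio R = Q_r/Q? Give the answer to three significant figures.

Solids balance on the clarifier gives (1+R)X = R·X_r, so R = X/(X_r − X) = 3060 / (11100 − 3060) = 0.3806.

R ≈ 0.381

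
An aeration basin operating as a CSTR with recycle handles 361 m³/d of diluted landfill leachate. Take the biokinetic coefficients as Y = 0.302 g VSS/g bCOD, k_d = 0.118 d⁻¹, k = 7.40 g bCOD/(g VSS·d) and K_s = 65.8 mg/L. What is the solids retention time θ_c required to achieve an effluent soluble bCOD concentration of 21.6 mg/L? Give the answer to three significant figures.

θ_c ≈ 2.30 d

Specific growth rate at S = 21.6 mg/L: μ = YkS/(K_s+S) = 0.302·7.40·21.6/(65.8+21.6) = 0.5523 d⁻¹.
1/θ_c = 0.5523 − 0.118 = 0.4343 d⁻¹, so θ_c = 2.303 d.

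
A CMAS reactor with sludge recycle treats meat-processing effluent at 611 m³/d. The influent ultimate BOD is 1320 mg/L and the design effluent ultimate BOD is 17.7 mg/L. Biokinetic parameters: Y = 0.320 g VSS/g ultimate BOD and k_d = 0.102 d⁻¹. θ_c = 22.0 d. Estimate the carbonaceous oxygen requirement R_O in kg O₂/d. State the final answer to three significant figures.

R_O ≈ 684 kg O₂/d

The observed yield is Y_obs = Y/(1 + k_d·θ_c) = 0.320 / (1 + 0.102 × 22.0) = 0.320 / 3.244 = 0.09864 g VSS per g ultimate BOD removed.
Substrate removed = Q·(S₀ − S) = 611 m³/d × (1320 − 17.7) g/m³ = 7.96×10^5 g/d = 795.7 kg/d.
Net sludge production P_X = 0.09864 × 795.7 = 78.49 kg VSS/d.
R_O = Q·ΔS − 1.42 P_X = 795.7 − 111.5 = 684.2 kg O₂/d.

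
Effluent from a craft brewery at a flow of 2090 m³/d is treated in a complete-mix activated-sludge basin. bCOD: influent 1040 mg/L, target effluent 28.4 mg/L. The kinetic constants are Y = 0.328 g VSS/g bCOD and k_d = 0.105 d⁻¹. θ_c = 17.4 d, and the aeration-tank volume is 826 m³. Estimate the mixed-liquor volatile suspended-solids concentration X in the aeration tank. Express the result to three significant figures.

X ≈ 5170 mg/L

X = Y·Q·ΔS·θ_c / [V·(1 + k_d θ_c)] = 0.328 × 2090 × (1040 − 28.4) × 17.4 / [826 × (1 + 0.105 × 17.4)] = 5167 mg/L.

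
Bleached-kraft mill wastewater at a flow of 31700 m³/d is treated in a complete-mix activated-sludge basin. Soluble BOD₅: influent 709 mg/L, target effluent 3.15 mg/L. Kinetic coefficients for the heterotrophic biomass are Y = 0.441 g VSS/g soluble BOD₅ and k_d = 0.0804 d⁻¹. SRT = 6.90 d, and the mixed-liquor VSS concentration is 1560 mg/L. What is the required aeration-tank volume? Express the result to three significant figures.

Rearranging the biomass balance for a CMAS with decay, V = Y·Q·ΔS·θ_c / [X·(1+k_d θ_c)] = 0.441 × 31700 × (709 − 3.15) × 6.90 / [1560 × (1 + 0.0804 × 6.90)] = 6.81×10^7 / 2425 = 28072 m³.

V ≈ 28100 m³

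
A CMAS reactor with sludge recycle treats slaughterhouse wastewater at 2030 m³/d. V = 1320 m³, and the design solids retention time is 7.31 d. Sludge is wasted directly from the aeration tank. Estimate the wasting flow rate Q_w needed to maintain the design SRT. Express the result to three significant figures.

For wasting at MLVSS concentration, Q_w = V/θ_c = 1320/7.31 = 180.6 m³/d.

Q_w ≈ 181 m³/d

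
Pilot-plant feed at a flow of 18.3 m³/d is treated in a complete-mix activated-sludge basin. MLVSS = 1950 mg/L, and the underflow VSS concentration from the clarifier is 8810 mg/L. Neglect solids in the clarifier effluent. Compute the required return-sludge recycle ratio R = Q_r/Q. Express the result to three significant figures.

R ≈ 0.284

Solids balance on the clarifier gives (1+R)X = R·X_r, so R = X/(X_r − X) = 1950 / (8810 − 1950) = 0.2843.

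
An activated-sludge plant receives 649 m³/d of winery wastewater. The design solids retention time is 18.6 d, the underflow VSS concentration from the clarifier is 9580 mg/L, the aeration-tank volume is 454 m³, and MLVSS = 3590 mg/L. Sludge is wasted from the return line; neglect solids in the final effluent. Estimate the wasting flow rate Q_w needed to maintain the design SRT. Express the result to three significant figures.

Q_w ≈ 9.15 m³/d

Q_w = (V·X)/(θ_c X_r) = 454.0 × 3590 / (18.6 × 9580) = 9.147 m³/d.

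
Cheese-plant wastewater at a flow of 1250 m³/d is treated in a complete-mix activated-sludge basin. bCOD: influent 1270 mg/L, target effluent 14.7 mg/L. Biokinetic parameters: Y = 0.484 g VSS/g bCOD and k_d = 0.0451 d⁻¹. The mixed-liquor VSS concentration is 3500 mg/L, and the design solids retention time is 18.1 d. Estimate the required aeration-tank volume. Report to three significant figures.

Rearranging the biomass balance for a CMAS with decay, V = Y·Q·ΔS·θ_c / [X·(1+k_d θ_c)] = 0.484 × 1250 × (1270 − 14.7) × 18.1 / [3500 × (1 + 0.0451 × 18.1)] = 1.37×10^7 / 6357 = 2162 m³.

V ≈ 2160 m³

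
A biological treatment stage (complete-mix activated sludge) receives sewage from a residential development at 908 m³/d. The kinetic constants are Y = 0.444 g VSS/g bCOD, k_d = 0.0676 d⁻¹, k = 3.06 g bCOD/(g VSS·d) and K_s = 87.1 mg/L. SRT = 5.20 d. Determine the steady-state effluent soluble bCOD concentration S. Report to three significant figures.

S ≈ 20.6 mg/L

From the Monod/SRT balance for a CMAS, S = K_s·(1+k_d θ_c)/[θ_c·(Y k − k_d) − 1] = 87.1 × (1 + 0.0676 × 5.20) / [5.20 × (0.444 × 3.06 − 0.0676) − 1] = 117.7 / 5.713 = 20.60 mg/L.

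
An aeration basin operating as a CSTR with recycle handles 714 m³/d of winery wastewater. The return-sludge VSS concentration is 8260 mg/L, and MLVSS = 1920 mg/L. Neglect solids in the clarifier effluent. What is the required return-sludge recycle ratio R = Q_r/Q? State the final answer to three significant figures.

Mass balance around the secondary clarifier (neglecting effluent solids): R = X / (X_r − X) = 1920 / (8260 − 1920) = 0.3028.

R ≈ 0.303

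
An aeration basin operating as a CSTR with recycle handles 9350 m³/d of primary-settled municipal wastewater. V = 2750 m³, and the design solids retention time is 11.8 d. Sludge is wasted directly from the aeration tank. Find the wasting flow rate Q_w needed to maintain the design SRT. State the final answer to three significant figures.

For wasting at MLVSS concentration, Q_w = V/θ_c = 2750/11.8 = 233.1 m³/d.

Q_w ≈ 233 m³/d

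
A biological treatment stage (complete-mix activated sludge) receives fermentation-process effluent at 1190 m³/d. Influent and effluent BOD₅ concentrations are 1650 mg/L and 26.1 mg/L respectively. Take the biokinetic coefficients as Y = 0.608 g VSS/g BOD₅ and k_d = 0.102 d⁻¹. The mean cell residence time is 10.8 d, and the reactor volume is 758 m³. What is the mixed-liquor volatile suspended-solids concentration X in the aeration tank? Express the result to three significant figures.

From V·X·(1 + k_d·θ_c) = Y·Q·(S₀ − S)·θ_c: X = 0.608 × 1190 × (1650 − 26.1) × 10.8 / [758 × (1 + 0.102 × 10.8)] = 7966 mg/L.

X ≈ 7970 mg/L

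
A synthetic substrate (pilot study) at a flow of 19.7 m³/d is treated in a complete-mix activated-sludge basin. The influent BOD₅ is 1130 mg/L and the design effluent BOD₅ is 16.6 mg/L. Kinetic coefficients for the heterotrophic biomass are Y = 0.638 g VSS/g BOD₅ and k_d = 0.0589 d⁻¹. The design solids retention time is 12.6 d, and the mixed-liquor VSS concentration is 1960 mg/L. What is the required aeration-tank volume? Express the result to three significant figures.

V ≈ 51.6 m³

Steady-state biomass mass balance: V·X·(1 + k_d·θ_c) = Y·Q·(S₀ − S)·θ_c, so V = 0.638 × 19.7 × (1130 − 16.6) × 12.6 / [1960 × (1 + 0.0589 × 12.6)] = 1.76×10^5 / 3415 = 51.64 m³.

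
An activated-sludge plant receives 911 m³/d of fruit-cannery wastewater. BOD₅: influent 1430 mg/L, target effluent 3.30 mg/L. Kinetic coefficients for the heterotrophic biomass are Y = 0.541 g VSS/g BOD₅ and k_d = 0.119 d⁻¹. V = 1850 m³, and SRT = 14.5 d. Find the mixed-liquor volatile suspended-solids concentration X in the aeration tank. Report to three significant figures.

X = Y·Q·ΔS·θ_c / [V·(1 + k_d θ_c)] = 0.541 × 911 × (1430 − 3.30) × 14.5 / [1850 × (1 + 0.119 × 14.5)] = 2022 mg/L.

X ≈ 2020 mg/L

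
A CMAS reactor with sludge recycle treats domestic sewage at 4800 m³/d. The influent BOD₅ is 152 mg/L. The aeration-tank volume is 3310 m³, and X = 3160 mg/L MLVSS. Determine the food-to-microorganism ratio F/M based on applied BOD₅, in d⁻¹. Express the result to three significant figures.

F/M ≈ 0.0698 d⁻¹

F/M = applied load / biomass = Q·S₀/(V·X) = 4800 × 152 / (3310 × 3160) = 0.06975 d⁻¹.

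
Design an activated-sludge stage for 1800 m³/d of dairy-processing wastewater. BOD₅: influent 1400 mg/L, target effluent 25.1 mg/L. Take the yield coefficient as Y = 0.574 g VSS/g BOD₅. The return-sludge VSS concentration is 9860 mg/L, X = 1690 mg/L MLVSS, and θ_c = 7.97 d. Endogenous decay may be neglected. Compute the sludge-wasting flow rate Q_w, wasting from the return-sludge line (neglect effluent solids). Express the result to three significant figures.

V·X = Y·Q·ΔS·θ_c gives V = 0.574 × 1800 × (1400 − 25.1) × 7.97 / 1690 = 6699 m³.
Q_w = (V·X)/(θ_c X_r) = 6699 × 1690 / (7.97 × 9860) = 144.1 m³/d.

Q_w ≈ 144 m³/d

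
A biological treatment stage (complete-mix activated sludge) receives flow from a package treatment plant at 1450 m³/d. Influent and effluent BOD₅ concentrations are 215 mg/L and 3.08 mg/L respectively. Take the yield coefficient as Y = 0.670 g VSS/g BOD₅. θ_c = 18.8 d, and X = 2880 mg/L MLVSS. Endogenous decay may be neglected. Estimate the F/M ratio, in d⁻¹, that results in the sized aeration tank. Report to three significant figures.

F/M ≈ 0.0805 d⁻¹

With k_d = 0 the design equation reduces to V = Y Q (S₀−S) θ_c / X = 0.670 × 1450 × (215 − 3.08) × 18.8 / 2880 = 1344 m³.
F/M = Q·S₀ / (V·X) = 1450 × 215 / (1344 × 2880) = 0.08054 g BOD₅·(g VSS·d)⁻¹.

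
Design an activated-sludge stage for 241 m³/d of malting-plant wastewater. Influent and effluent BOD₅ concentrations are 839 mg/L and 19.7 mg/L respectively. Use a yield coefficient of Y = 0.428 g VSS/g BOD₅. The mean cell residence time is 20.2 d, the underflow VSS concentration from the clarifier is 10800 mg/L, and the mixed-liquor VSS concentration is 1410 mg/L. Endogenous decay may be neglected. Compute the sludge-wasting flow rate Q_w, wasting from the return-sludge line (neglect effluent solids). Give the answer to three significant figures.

With k_d = 0 the design equation reduces to V = Y Q (S₀−S) θ_c / X = 0.428 × 241 × (839 − 19.7) × 20.2 / 1410 = 1211 m³.
θ_c = V·X/(Q_w·X_r) when wasting from the recycle, so Q_w = V·X/(θ_c·X_r) = 1211 × 1410 / (20.2 × 10800) = 7.825 m³/d.

Q_w ≈ 7.82 m³/d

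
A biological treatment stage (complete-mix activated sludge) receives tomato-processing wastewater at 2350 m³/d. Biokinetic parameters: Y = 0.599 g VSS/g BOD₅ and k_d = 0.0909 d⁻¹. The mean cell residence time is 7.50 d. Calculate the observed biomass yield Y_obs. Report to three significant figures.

Y_obs ≈ 0.356 g VSS/g BOD₅

The observed yield is Y_obs = Y/(1 + k_d·θ_c) = 0.599 / (1 + 0.0909 × 7.50) = 0.599 / 1.682 = 0.3562 g VSS per g BOD₅ removed.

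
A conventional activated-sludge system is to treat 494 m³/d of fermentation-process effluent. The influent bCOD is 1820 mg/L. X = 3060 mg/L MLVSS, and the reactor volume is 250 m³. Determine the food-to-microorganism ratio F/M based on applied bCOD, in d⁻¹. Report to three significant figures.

F/M ≈ 1.18 d⁻¹

F/M = Q·S₀ / (V·X) = 494 × 1820 / (250.0 × 3060) = 1.175 g bCOD·(g VSS·d)⁻¹.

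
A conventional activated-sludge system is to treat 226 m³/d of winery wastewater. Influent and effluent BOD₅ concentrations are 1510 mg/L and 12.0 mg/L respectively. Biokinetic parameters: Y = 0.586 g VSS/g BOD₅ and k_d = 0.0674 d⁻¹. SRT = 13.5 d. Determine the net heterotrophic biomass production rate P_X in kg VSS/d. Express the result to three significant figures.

P_X ≈ 104 kg VSS/d

The observed yield is Y_obs = Y/(1 + k_d·θ_c) = 0.586 / (1 + 0.0674 × 13.5) = 0.586 / 1.910 = 0.3068 g VSS per g BOD₅ removed.
Substrate removed = Q·(S₀ − S) = 226 m³/d × (1510 − 12.0) g/m³ = 3.39×10^5 g/d = 338.5 kg/d.
Net biomass production P_X = Y_obs × Q·(S₀ − S) = 0.3068 × 338.5 = 103.9 kg VSS/d.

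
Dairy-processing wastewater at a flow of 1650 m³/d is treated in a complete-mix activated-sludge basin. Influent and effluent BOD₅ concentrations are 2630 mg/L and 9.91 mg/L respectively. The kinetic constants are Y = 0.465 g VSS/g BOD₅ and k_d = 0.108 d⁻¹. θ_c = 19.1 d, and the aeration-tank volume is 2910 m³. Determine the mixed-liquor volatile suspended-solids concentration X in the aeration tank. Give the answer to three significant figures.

From V·X·(1 + k_d·θ_c) = Y·Q·(S₀ − S)·θ_c: X = 0.465 × 1650 × (2630 − 9.91) × 19.1 / [2910 × (1 + 0.108 × 19.1)] = 4308 mg/L.

X ≈ 4310 mg/L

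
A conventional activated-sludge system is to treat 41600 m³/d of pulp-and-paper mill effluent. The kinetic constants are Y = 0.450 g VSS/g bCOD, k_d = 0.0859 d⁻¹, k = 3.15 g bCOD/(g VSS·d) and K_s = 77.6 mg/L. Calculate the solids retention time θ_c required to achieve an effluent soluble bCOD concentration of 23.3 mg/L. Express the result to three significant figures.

From 1/θ_c = Y·k·S/(K_s + S) − k_d: Y·k·S/(K_s+S) = 0.450 × 3.15 × 23.3 / (77.6 + 23.3) = 0.3273 d⁻¹.
1/θ_c = 0.3273 − 0.0859 = 0.2414 d⁻¹, so θ_c = 4.142 d.

θ_c ≈ 4.14 d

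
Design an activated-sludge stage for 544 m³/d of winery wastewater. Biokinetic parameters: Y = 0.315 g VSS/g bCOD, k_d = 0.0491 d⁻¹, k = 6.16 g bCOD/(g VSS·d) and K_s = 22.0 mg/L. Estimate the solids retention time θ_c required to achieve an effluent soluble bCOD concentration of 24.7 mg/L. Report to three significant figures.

From 1/θ_c = Y·k·S/(K_s + S) − k_d: Y·k·S/(K_s+S) = 0.315 × 6.16 × 24.7 / (22.0 + 24.7) = 1.026 d⁻¹.
θ_c = 1/(μ − k_d) = 1/(1.026 − 0.0491) = 1/0.9772 = 1.023 d.

θ_c ≈ 1.02 d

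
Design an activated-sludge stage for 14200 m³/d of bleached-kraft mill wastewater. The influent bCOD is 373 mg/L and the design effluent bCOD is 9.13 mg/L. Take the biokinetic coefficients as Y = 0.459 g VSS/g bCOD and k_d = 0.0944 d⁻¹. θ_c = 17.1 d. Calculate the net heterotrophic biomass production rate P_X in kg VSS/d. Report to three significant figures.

P_X ≈ 907 kg VSS/d

Observed yield with endogenous decay: Y_obs = Y / (1 + k_d·θ_c) = 0.459 / (1 + 0.0944 × 17.1) = 0.459 / 2.614 = 0.1756 g VSS/g bCOD.
Substrate removed = Q·(S₀ − S) = 14200 m³/d × (373 − 9.13) g/m³ = 5.17×10^6 g/d = 5167 kg/d.
So the net sludge growth is P_X = 0.1756 × 5167 = 907.2 kg VSS/d.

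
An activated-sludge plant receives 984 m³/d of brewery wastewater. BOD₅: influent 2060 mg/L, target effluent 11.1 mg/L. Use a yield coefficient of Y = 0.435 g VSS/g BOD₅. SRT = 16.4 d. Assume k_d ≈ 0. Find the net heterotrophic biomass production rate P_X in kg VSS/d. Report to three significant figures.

Since k_d ≈ 0, Y_obs = Y = 0.435 g VSS/g BOD₅.
Q·(S₀ − S) = 984 × (2060 − 11.1) × 10⁻³ = 2016 kg/d removed.
P_X = Y_obs · Q(S₀ − S) = 0.4350 × 2016 = 877.0 kg VSS/d.

P_X ≈ 877 kg VSS/d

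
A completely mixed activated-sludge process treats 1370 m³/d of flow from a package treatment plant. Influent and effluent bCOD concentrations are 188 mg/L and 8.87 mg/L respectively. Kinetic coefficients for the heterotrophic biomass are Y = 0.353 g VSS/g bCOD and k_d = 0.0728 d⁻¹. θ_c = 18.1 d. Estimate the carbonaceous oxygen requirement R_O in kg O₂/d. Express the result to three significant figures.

Observed yield with endogenous decay: Y_obs = Y / (1 + k_d·θ_c) = 0.353 / (1 + 0.0728 × 18.1) = 0.353 / 2.318 = 0.1523 g VSS/g bCOD.
Substrate removed = Q·(S₀ − S) = 1370 m³/d × (188 − 8.87) g/m³ = 2.45×10^5 g/d = 245.4 kg/d.
P_X = Y_obs·Q·(S₀ − S) = 0.1523 × 245.4 = 37.38 kg VSS/d.
R_O = Q·(S₀ − S) − 1.42·P_X = 245.4 − 1.42 × 37.38 = 192.3 kg O₂/d.

R_O ≈ 192 kg O₂/d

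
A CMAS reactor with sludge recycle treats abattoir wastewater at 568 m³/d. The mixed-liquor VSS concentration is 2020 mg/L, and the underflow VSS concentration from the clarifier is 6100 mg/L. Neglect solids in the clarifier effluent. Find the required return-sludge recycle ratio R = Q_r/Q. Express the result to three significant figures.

R ≈ 0.495

Mass balance around the secondary clarifier (neglecting effluent solids): R = X / (X_r − X) = 2020 / (6100 − 2020) = 0.4951.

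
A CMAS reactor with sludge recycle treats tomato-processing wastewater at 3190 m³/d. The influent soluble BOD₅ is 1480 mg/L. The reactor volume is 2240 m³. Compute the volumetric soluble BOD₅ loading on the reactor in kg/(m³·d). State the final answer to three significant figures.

Applied soluble BOD₅ load per unit volume = Q·S₀/V = (3190 × 1480/1000)/2240 = 2.108 kg soluble BOD₅·m⁻³·d⁻¹.

L_v ≈ 2.11 kg soluble BOD₅/(m³·d)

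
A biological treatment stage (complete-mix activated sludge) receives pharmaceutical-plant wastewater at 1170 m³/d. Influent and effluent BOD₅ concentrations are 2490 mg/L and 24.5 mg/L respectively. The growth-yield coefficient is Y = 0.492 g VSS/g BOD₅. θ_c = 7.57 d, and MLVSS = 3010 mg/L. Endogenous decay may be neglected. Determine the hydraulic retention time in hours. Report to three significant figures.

τ ≈ 73.2 h

V·X = Y·Q·ΔS·θ_c gives V = 0.492 × 1170 × (2490 − 24.5) × 7.57 / 3010 = 3569 m³.
Hydraulic retention time τ = V/Q = 3569 / 1170 = 3.051 d = 73.22 h.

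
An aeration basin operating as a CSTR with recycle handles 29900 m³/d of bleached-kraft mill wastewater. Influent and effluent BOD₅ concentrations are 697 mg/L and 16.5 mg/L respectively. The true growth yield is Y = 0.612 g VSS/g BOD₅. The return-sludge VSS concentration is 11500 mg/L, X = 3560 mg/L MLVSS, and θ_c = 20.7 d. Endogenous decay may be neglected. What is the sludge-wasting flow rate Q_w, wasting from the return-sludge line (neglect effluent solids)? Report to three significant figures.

With k_d = 0 the design equation reduces to V = Y Q (S₀−S) θ_c / X = 0.612 × 29900 × (697 − 16.5) × 20.7 / 3560 = 72405 m³.
Q_w = (V·X)/(θ_c X_r) = 72405 × 3560 / (20.7 × 11500) = 1083 m³/d.

Q_w ≈ 1080 m³/d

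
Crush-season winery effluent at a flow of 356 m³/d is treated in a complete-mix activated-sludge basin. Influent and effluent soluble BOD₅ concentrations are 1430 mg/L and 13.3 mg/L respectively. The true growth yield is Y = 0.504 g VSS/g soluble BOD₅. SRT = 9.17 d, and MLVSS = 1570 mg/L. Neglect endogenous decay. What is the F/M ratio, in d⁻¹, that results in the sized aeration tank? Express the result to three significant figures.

F/M ≈ 0.218 d⁻¹

Biomass mass balance (decay neglected): V·X = Y·Q·(S₀ − S)·θ_c, so V = 0.504 × 356 × (1430 − 13.3) × 9.17 / 1570 = 1485 m³.
Food-to-microorganism ratio F/M = Q S₀ / (V X) = 356 × 1430 / (1485 × 1570) = 0.2184 d⁻¹.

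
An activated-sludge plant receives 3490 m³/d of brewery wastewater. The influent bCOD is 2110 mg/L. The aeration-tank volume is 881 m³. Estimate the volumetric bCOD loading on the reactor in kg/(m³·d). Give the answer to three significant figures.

L_v ≈ 8.36 kg bCOD/(m³·d)

Applied bCOD load per unit volume = Q·S₀/V = (3490 × 2110/1000)/881.0 = 8.359 kg bCOD·m⁻³·d⁻¹.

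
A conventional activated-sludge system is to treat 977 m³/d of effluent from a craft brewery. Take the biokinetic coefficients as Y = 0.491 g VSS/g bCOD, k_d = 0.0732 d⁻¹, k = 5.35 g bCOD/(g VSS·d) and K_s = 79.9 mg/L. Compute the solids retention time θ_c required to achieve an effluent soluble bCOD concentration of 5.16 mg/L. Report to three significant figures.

Specific growth rate at S = 5.16 mg/L: μ = YkS/(K_s+S) = 0.491·5.35·5.16/(79.9+5.16) = 0.1594 d⁻¹.
1/θ_c = 0.1594 − 0.0732 = 0.08615 d⁻¹, so θ_c = 11.61 d.

θ_c ≈ 11.6 d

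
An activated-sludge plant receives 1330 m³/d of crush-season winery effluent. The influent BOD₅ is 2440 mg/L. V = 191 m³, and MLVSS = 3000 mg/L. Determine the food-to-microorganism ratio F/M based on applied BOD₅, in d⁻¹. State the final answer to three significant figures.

F/M ≈ 5.66 d⁻¹

F/M = Q·S₀ / (V·X) = 1330 × 2440 / (191.0 × 3000) = 5.664 g BOD₅·(g VSS·d)⁻¹.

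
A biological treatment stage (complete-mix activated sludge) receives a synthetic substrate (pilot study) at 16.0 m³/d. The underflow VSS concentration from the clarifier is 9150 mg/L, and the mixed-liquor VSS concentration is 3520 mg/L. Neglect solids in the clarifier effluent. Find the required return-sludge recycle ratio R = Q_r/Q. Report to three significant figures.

Mass balance around the secondary clarifier (neglecting effluent solids): R = X / (X_r − X) = 3520 / (9150 − 3520) = 0.6252.

R ≈ 0.625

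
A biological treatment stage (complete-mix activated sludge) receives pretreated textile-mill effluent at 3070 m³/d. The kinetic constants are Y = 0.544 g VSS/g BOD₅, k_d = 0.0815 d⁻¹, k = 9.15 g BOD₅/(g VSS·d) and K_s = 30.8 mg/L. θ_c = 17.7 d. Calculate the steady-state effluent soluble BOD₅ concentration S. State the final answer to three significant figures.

From the Monod/SRT balance for a CMAS, S = K_s·(1+k_d θ_c)/[θ_c·(Y k − k_d) − 1] = 30.8 × (1 + 0.0815 × 17.7) / [17.7 × (0.544 × 9.15 − 0.0815) − 1] = 75.23 / 85.66 = 0.8782 mg/L.

S ≈ 0.878 mg/L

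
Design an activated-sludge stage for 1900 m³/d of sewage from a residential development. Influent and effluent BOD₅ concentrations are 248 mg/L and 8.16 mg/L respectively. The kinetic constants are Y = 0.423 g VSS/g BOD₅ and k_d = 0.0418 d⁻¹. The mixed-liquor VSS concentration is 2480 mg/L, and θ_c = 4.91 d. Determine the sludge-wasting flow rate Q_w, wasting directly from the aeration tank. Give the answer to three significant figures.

From the SRT design equation V = Y Q (S₀−S) θ_c / [X (1 + k_d θ_c)] = 0.423 × 1900 × (248 − 8.16) × 4.91 / [2480 × (1 + 0.0418 × 4.91)] = 9.46×10^5 / 2989 = 316.6 m³.
For wasting at MLVSS concentration, Q_w = V/θ_c = 316.6/4.91 = 64.49 m³/d.

Q_w ≈ 64.5 m³/d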